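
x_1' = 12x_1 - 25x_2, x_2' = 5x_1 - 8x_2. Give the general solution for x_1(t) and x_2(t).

Coefficient matrix A = [[12, -25], [5, -8]].
Characteristic polynomial det(A - λI) = λ^2 - 4λ + 29 = 0.
Eigenvalues λ = 2 ± 5i (complex conjugate pair).
For λ=2+5i: an eigenvector is (1,0) - i(2,1) = (1 - 2i, 0 - i).
A real fundamental pair from Re and Im of e^((2+5i)t)v: X_1 = e^(2t)(cos(5t)·(1,0) + sin(5t)·(2,1)), X_2 = e^(2t)(sin(5t)·(1,0) - cos(5t)·(2,1)).
General solution: K_1X_1 + K_2X_2.

x_1(t) = 2K_1e^(2t)sin(5t) + K_1e^(2t)cos(5t) + K_2e^(2t)sin(5t) - 2K_2e^(2t)cos(5t), x_2(t) = K_1e^(2t)sin(5t) - K_2e^(2t)cos(5t)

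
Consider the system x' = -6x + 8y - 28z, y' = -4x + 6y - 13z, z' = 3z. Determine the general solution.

Coefficient matrix A = [[-6, 8, -28], [-4, 6, -13], [0, 0, 3]].
det(A - λI) = 0 gives eigenvalues λ = 2, -2, 3.
For λ=2: eigenvector (-1,-1,0).
For λ=-2: eigenvector (2,1,0).
For λ=3: eigenvector (4,1,-1).
General solution: c_1e^(2t)(-1,-1,0) + c_2e^(-2t)(2,1,0) + c_3e^(3t)(4,1,-1).

x(t) = -c_1e^(2t) + 2c_2e^(-2t) + 4c_3e^(3t), y(t) = -c_1e^(2t) + c_2e^(-2t) + c_3e^(3t), z(t) = -c_3e^(3t)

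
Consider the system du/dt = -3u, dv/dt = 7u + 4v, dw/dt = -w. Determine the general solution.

u(t) = C_1e^(-3t), v(t) = -C_1e^(-3t) + C_2e^(4t), w(t) = C_3e^(-t)

Coefficient matrix A = [[-3, 0, 0], [7, 4, 0], [0, 0, -1]].
det(A - λI) = 0 gives eigenvalues λ = -3, 4, -1.
For λ=-3: eigenvector (1,-1,0).
For λ=4: eigenvector (0,1,0).
For λ=-1: eigenvector (0,0,1).
General solution: C_1e^(-3t)(1,-1,0) + C_2e^(4t)(0,1,0) + C_3e^(-t)(0,0,1).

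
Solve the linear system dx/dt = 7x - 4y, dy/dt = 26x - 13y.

x(t) = -c_1e^(-3t)sin(2t) - c_1e^(-3t)cos(2t) - c_2e^(-3t)sin(2t) + c_2e^(-3t)cos(2t), y(t) = -3c_1e^(-3t)sin(2t) - 2c_1e^(-3t)cos(2t) - 2c_2e^(-3t)sin(2t) + 3c_2e^(-3t)cos(2t)

Coefficient matrix A = [[7, -4], [26, -13]].
Characteristic polynomial det(A - λI) = λ^2 + 6λ + 13 = 0.
Eigenvalues λ = -3 ± 2i (complex conjugate pair).
For λ=-3+2i: an eigenvector is (-1,-2) - i(-1,-3) = (-1 + i, -2 + 3i).
A real fundamental pair from Re and Im of e^((-3+2i)t)v: X_1 = e^(-3t)(cos(2t)·(-1,-2) + sin(2t)·(-1,-3)), X_2 = e^(-3t)(sin(2t)·(-1,-2) - cos(2t)·(-1,-3)).
General solution: c_1X_1 + c_2X_2.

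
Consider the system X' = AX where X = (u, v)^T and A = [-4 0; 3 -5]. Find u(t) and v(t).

Coefficient matrix A = [[-4, 0], [3, -5]].
Characteristic polynomial det(A - λI) = λ^2 + 9λ + 20 = 0.
Eigenvalues λ = -5, -4.
For λ=-5: (A-λI) row 1 is [1, 0], so an eigenvector is (0, 1).
For λ=-4: (A-λI) row 2 is [3, -1], so an eigenvector is (1, 3).
General solution: K_1e^(-5t)(0,1) + K_2e^(-4t)(1,3).

u(t) = K_2e^(-4t), v(t) = K_1e^(-5t) + 3K_2e^(-4t)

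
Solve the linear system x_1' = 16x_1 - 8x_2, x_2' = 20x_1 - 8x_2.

x_1(t) = -K_1e^(4t)sin(4t) - K_1e^(4t)cos(4t) - K_2e^(4t)sin(4t) + K_2e^(4t)cos(4t), x_2(t) = -2K_1e^(4t)sin(4t) - K_1e^(4t)cos(4t) - K_2e^(4t)sin(4t) + 2K_2e^(4t)cos(4t)

Coefficient matrix A = [[16, -8], [20, -8]].
Characteristic polynomial det(A - λI) = λ^2 - 8λ + 32 = 0.
Eigenvalues λ = 4 ± 4i (complex conjugate pair).
For λ=4+4i: an eigenvector is (-1,-1) - i(-1,-2) = (-1 + i, -1 + 2i).
A real fundamental pair from Re and Im of e^((4+4i)t)v: X_1 = e^(4t)(cos(4t)·(-1,-1) + sin(4t)·(-1,-2)), X_2 = e^(4t)(sin(4t)·(-1,-1) - cos(4t)·(-1,-2)).
General solution: K_1X_1 + K_2X_2.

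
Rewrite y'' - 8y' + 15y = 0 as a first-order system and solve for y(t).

y(t) = c_1e^(3t) + c_2e^(5t)

Let x_1 = y, x_2 = y'. Then x_1' = x_2 and x_2' = -15x_1 + 8x_2.
A = [[0,1],[-15,8]]; det(A-λI) = λ^2 - 8λ + 15.
Eigenvalues λ = 3, 5 with eigenvectors (1,3), (1,5).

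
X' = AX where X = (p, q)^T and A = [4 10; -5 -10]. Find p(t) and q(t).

Coefficient matrix A = [[4, 10], [-5, -10]].
Characteristic polynomial det(A - λI) = λ^2 + 6λ + 10 = 0.
Eigenvalues λ = -3 ± i (complex conjugate pair).
For λ=-3+i: an eigenvector is (3,-2) - i(1,-1) = (3 - i, -2 + i).
A real fundamental pair from Re and Im of e^((-3+i)t)v: X_1 = e^(-3t)(cos(t)·(3,-2) + sin(t)·(1,-1)), X_2 = e^(-3t)(sin(t)·(3,-2) - cos(t)·(1,-1)).
General solution: c_1X_1 + c_2X_2.

p(t) = c_1e^(-3t)sin(t) + 3c_1e^(-3t)cos(t) + 3c_2e^(-3t)sin(t) - c_2e^(-3t)cos(t), q(t) = -c_1e^(-3t)sin(t) - 2c_1e^(-3t)cos(t) - 2c_2e^(-3t)sin(t) + c_2e^(-3t)cos(t)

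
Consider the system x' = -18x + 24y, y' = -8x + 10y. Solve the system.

Coefficient matrix A = [[-18, 24], [-8, 10]].
Characteristic polynomial det(A - λI) = λ^2 + 8λ + 12 = 0.
Eigenvalues λ = -6, -2.
For λ=-6: (A-λI) row 1 is [-12, 24], so an eigenvector is (2, 1).
For λ=-2: (A-λI) row 1 is [-16, 24], so an eigenvector is (3, 2).
General solution: K_1e^(-6t)(2,1) + K_2e^(-2t)(3,2).

x(t) = 2K_1e^(-6t) + 3K_2e^(-2t), y(t) = K_1e^(-6t) + 2K_2e^(-2t)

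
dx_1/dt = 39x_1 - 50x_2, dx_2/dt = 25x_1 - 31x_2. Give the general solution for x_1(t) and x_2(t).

x_1(t) = -C_1e^(4t)sin(5t) - 3C_1e^(4t)cos(5t) - 3C_2e^(4t)sin(5t) + C_2e^(4t)cos(5t), x_2(t) = -C_1e^(4t)sin(5t) - 2C_1e^(4t)cos(5t) - 2C_2e^(4t)sin(5t) + C_2e^(4t)cos(5t)

Coefficient matrix A = [[39, -50], [25, -31]].
Characteristic polynomial det(A - λI) = λ^2 - 8λ + 41 = 0.
Eigenvalues λ = 4 ± 5i (complex conjugate pair).
For λ=4+5i: an eigenvector is (-3,-2) - i(-1,-1) = (-3 + i, -2 + i).
A real fundamental pair from Re and Im of e^((4+5i)t)v: X_1 = e^(4t)(cos(5t)·(-3,-2) + sin(5t)·(-1,-1)), X_2 = e^(4t)(sin(5t)·(-3,-2) - cos(5t)·(-1,-1)).
General solution: C_1X_1 + C_2X_2.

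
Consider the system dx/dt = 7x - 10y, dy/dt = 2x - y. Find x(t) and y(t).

x(t) = 2K_1e^(3t)sin(2t) + K_1e^(3t)cos(2t) + K_2e^(3t)sin(2t) - 2K_2e^(3t)cos(2t), y(t) = K_1e^(3t)sin(2t) - K_2e^(3t)cos(2t)

Coefficient matrix A = [[7, -10], [2, -1]].
Characteristic polynomial det(A - λI) = λ^2 - 6λ + 13 = 0.
Eigenvalues λ = 3 ± 2i (complex conjugate pair).
For λ=3+2i: an eigenvector is (1,0) - i(2,1) = (1 - 2i, 0 - i).
A real fundamental pair from Re and Im of e^((3+2i)t)v: X_1 = e^(3t)(cos(2t)·(1,0) + sin(2t)·(2,1)), X_2 = e^(3t)(sin(2t)·(1,0) - cos(2t)·(2,1)).
General solution: K_1X_1 + K_2X_2.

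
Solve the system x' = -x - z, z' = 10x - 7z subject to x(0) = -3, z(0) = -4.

x(t) = -5e^(-4t)sin(t) - 3e^(-4t)cos(t), z(t) = -18e^(-4t)sin(t) - 4e^(-4t)cos(t)

Coefficient matrix A = [[-1, -1], [10, -7]].
Characteristic polynomial det(A - λI) = λ^2 + 8λ + 17 = 0.
Eigenvalues λ = -4 ± i (complex conjugate pair).
For λ=-4+i: an eigenvector is (0,1) - i(-1,-3) = (0 + i, 1 + 3i).
A real fundamental pair from Re and Im of e^((-4+i)t)v: X_1 = e^(-4t)(cos(t)·(0,1) + sin(t)·(-1,-3)), X_2 = e^(-4t)(sin(t)·(0,1) - cos(t)·(-1,-3)).
General solution: C_1X_1 + C_2X_2.
Applying x(0)=-3, z(0)=-4 gives C_1=5, C_2=-3.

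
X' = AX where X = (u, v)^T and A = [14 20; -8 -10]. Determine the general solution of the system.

Coefficient matrix A = [[14, 20], [-8, -10]].
Characteristic polynomial det(A - λI) = λ^2 - 4λ + 20 = 0.
Eigenvalues λ = 2 ± 4i (complex conjugate pair).
For λ=2+4i: an eigenvector is (2,-1) - i(1,-1) = (2 - i, -1 + i).
A real fundamental pair from Re and Im of e^((2+4i)t)v: X_1 = e^(2t)(cos(4t)·(2,-1) + sin(4t)·(1,-1)), X_2 = e^(2t)(sin(4t)·(2,-1) - cos(4t)·(1,-1)).
General solution: c_1X_1 + c_2X_2.

u(t) = c_1e^(2t)sin(4t) + 2c_1e^(2t)cos(4t) + 2c_2e^(2t)sin(4t) - c_2e^(2t)cos(4t), v(t) = -c_1e^(2t)sin(4t) - c_1e^(2t)cos(4t) - c_2e^(2t)sin(4t) + c_2e^(2t)cos(4t)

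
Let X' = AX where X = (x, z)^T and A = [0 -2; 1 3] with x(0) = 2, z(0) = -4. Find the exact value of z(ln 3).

-48

A = [[0,-2],[1,3]]; eigenvalues λ = 1, 2.
Eigenvectors: (-2,1) for λ=1, (-1,1) for λ=2.
From the initial condition, c_1 = 2, c_2 = -6.
z(ln 3) = (2)(3^1)(1) + (-6)(3^2)(1) = -48.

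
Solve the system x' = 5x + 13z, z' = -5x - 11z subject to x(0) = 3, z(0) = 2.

x(t) = 50e^(-3t)sin(t) + 3e^(-3t)cos(t), z(t) = -31e^(-3t)sin(t) + 2e^(-3t)cos(t)

Coefficient matrix A = [[5, 13], [-5, -11]].
Characteristic polynomial det(A - λI) = λ^2 + 6λ + 10 = 0.
Eigenvalues λ = -3 ± i (complex conjugate pair).
For λ=-3+i: an eigenvector is (-2,1) - i(-3,2) = (-2 + 3i, 1 - 2i).
A real fundamental pair from Re and Im of e^((-3+i)t)v: X_1 = e^(-3t)(cos(t)·(-2,1) + sin(t)·(-3,2)), X_2 = e^(-3t)(sin(t)·(-2,1) - cos(t)·(-3,2)).
General solution: c_1X_1 + c_2X_2.
Applying x(0)=3, z(0)=2 gives c_1=-12, c_2=-7.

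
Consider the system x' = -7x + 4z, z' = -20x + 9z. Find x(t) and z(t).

x(t) = -C_1e^(t)cos(4t) - C_2e^(t)sin(4t), z(t) = C_1e^(t)sin(4t) - 2C_1e^(t)cos(4t) - 2C_2e^(t)sin(4t) - C_2e^(t)cos(4t)

Coefficient matrix A = [[-7, 4], [-20, 9]].
Characteristic polynomial det(A - λI) = λ^2 - 2λ + 17 = 0.
Eigenvalues λ = 1 ± 4i (complex conjugate pair).
For λ=1+4i: an eigenvector is (-1,-2) - i(0,1) = (-1, -2 - i).
A real fundamental pair from Re and Im of e^((1+4i)t)v: X_1 = e^(t)(cos(4t)·(-1,-2) + sin(4t)·(0,1)), X_2 = e^(t)(sin(4t)·(-1,-2) - cos(4t)·(0,1)).
General solution: C_1X_1 + C_2X_2.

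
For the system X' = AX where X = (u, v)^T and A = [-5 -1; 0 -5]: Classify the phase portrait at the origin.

stable improper node

A = [[-5,-1],[0,-5]]; det(A-λI) = λ^2 + 10λ + 25.
repeated λ = -5 with a single eigenvector.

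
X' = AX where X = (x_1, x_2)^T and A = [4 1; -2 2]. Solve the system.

Coefficient matrix A = [[4, 1], [-2, 2]].
Characteristic polynomial det(A - λI) = λ^2 - 6λ + 10 = 0.
Eigenvalues λ = 3 ± i (complex conjugate pair).
For λ=3+i: an eigenvector is (-1,1) - i(0,1) = (-1, 1 - i).
A real fundamental pair from Re and Im of e^((3+i)t)v: X_1 = e^(3t)(cos(t)·(-1,1) + sin(t)·(0,1)), X_2 = e^(3t)(sin(t)·(-1,1) - cos(t)·(0,1)).
General solution: C_1X_1 + C_2X_2.

x_1(t) = -C_1e^(3t)cos(t) - C_2e^(3t)sin(t), x_2(t) = C_1e^(3t)sin(t) + C_1e^(3t)cos(t) + C_2e^(3t)sin(t) - C_2e^(3t)cos(t)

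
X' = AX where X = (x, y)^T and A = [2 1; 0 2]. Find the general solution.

x(t) = c_1e^(2t) + c_2te^(2t) - c_2e^(2t), y(t) = c_2e^(2t)

Coefficient matrix A = [[2, 1], [0, 2]].
Characteristic polynomial det(A - λI) = λ^2 - 4λ + 4 = 0.
Single eigenvalue λ = 2 with algebraic multiplicity 2.
Eigenvector v = (1,0); generalized eigenvector w with (A-λI)w=v is (-1,1).
General solution: e^(2t)[c_1·v + c_2·(t·v + w)].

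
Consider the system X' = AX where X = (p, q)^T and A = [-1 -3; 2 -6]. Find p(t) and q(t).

Coefficient matrix A = [[-1, -3], [2, -6]].
Characteristic polynomial det(A - λI) = λ^2 + 7λ + 12 = 0.
Eigenvalues λ = -3, -4.
For λ=-3: (A-λI) row 1 is [2, -3], so an eigenvector is (-3, -2).
For λ=-4: (A-λI) row 1 is [3, -3], so an eigenvector is (1, 1).
General solution: c_1e^(-3t)(-3,-2) + c_2e^(-4t)(1,1).

p(t) = -3c_1e^(-3t) + c_2e^(-4t), q(t) = -2c_1e^(-3t) + c_2e^(-4t)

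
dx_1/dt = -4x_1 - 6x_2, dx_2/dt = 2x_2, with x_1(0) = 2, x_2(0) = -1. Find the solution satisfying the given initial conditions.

Coefficient matrix A = [[-4, -6], [0, 2]].
Characteristic polynomial det(A - λI) = λ^2 + 2λ - 8 = 0.
Eigenvalues λ = 2, -4.
For λ=2: (A-λI) row 1 is [-6, -6], so an eigenvector is (1, -1).
For λ=-4: (A-λI) row 1 is [0, -6], so an eigenvector is (1, 0).
General solution: c_1e^(2t)(1,-1) + c_2e^(-4t)(1,0).
Applying x_1(0)=2, x_2(0)=-1 gives c_1=1, c_2=1.

x_1(t) = e^(2t) + e^(-4t), x_2(t) = -e^(2t)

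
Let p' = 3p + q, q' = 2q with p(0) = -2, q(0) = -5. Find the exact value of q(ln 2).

-20

A = [[3,1],[0,2]]; eigenvalues λ = 3, 2.
Eigenvectors: (1,0) for λ=3, (1,-1) for λ=2.
From the initial condition, c_1 = -7, c_2 = 5.
q(ln 2) = (-7)(2^3)(0) + (5)(2^2)(-1) = -20.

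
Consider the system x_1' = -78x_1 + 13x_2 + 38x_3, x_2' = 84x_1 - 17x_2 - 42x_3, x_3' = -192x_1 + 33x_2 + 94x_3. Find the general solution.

Coefficient matrix A = [[-78, 13, 38], [84, -17, -42], [-192, 33, 94]].
det(A - λI) = 0 gives eigenvalues λ = -3, -2, 4.
For λ=-3: eigenvector (-1,3,-3).
For λ=-2: eigenvector (1,0,2).
For λ=4: eigenvector (2,-2,5).
General solution: K_1e^(-3t)(-1,3,-3) + K_2e^(-2t)(1,0,2) + K_3e^(4t)(2,-2,5).

x_1(t) = -K_1e^(-3t) + K_2e^(-2t) + 2K_3e^(4t), x_2(t) = 3K_1e^(-3t) - 2K_3e^(4t), x_3(t) = -3K_1e^(-3t) + 2K_2e^(-2t) + 5K_3e^(4t)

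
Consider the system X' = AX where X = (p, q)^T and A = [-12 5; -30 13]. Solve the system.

Coefficient matrix A = [[-12, 5], [-30, 13]].
Characteristic polynomial det(A - λI) = λ^2 - λ - 6 = 0.
Eigenvalues λ = 3, -2.
For λ=3: (A-λI) row 1 is [-15, 5], so an eigenvector is (1, 3).
For λ=-2: (A-λI) row 1 is [-10, 5], so an eigenvector is (1, 2).
General solution: C_1e^(3t)(1,3) + C_2e^(-2t)(1,2).

p(t) = C_1e^(3t) + C_2e^(-2t), q(t) = 3C_1e^(3t) + 2C_2e^(-2t)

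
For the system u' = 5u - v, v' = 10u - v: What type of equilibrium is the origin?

unstable spiral

A = [[5,-1],[10,-1]]; det(A-λI) = λ^2 - 4λ + 5.
λ = 2 ± i: positive real part.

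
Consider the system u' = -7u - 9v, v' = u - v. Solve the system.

u(t) = -3K_1e^(-4t) - 3K_2te^(-4t) + K_2e^(-4t), v(t) = K_1e^(-4t) + K_2te^(-4t)

Coefficient matrix A = [[-7, -9], [1, -1]].
Characteristic polynomial det(A - λI) = λ^2 + 8λ + 16 = 0.
Single eigenvalue λ = -4 with algebraic multiplicity 2.
Eigenvector v = (-3,1); generalized eigenvector w with (A-λI)w=v is (1,0).
General solution: e^(-4t)[K_1·v + K_2·(t·v + w)].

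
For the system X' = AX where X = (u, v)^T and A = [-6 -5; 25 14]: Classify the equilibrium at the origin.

A = [[-6,-5],[25,14]]; det(A-λI) = λ^2 - 8λ + 41.
λ = 4 ± 5i: positive real part.

unstable spiral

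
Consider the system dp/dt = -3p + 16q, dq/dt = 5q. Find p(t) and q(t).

p(t) = 2C_1e^(5t) - C_2e^(-3t), q(t) = C_1e^(5t)

Coefficient matrix A = [[-3, 16], [0, 5]].
Characteristic polynomial det(A - λI) = λ^2 - 2λ - 15 = 0.
Eigenvalues λ = 5, -3.
For λ=5: (A-λI) row 1 is [-8, 16], so an eigenvector is (2, 1).
For λ=-3: (A-λI) row 1 is [0, 16], so an eigenvector is (-1, 0).
General solution: C_1e^(5t)(2,1) + C_2e^(-3t)(-1,0).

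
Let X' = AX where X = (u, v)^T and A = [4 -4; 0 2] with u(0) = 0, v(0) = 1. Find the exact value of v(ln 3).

9

A = [[4,-4],[0,2]]; eigenvalues λ = 2, 4.
Eigenvectors: (-2,-1) for λ=2, (-1,0) for λ=4.
From the initial condition, c_1 = -1, c_2 = 2.
v(ln 3) = (-1)(3^2)(-1) + (2)(3^4)(0) = 9.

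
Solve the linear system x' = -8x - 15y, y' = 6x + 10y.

Coefficient matrix A = [[-8, -15], [6, 10]].
Characteristic polynomial det(A - λI) = λ^2 - 2λ + 10 = 0.
Eigenvalues λ = 1 ± 3i (complex conjugate pair).
For λ=1+3i: an eigenvector is (-1,1) - i(-2,1) = (-1 + 2i, 1 - i).
A real fundamental pair from Re and Im of e^((1+3i)t)v: X_1 = e^(t)(cos(3t)·(-1,1) + sin(3t)·(-2,1)), X_2 = e^(t)(sin(3t)·(-1,1) - cos(3t)·(-2,1)).
General solution: K_1X_1 + K_2X_2.

x(t) = -2K_1e^(t)sin(3t) - K_1e^(t)cos(3t) - K_2e^(t)sin(3t) + 2K_2e^(t)cos(3t), y(t) = K_1e^(t)sin(3t) + K_1e^(t)cos(3t) + K_2e^(t)sin(3t) - K_2e^(t)cos(3t)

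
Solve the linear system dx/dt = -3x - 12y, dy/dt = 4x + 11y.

Coefficient matrix A = [[-3, -12], [4, 11]].
Characteristic polynomial det(A - λI) = λ^2 - 8λ + 15 = 0.
Eigenvalues λ = 3, 5.
For λ=3: (A-λI) row 1 is [-6, -12], so an eigenvector is (2, -1).
For λ=5: (A-λI) row 1 is [-8, -12], so an eigenvector is (3, -2).
General solution: C_1e^(3t)(2,-1) + C_2e^(5t)(3,-2).

x(t) = 2C_1e^(3t) + 3C_2e^(5t), y(t) = -C_1e^(3t) - 2C_2e^(5t)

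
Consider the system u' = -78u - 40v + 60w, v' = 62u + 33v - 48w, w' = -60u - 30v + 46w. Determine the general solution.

u(t) = C_1e^(2t) + 5C_3e^(-2t), v(t) = -2C_1e^(2t) - 3C_2e^(t) - 2C_3e^(-2t), w(t) = -2C_2e^(t) + 5C_3e^(-2t)

Coefficient matrix A = [[-78, -40, 60], [62, 33, -48], [-60, -30, 46]].
det(A - λI) = 0 gives eigenvalues λ = 2, 1, -2.
For λ=2: eigenvector (1,-2,0).
For λ=1: eigenvector (0,-3,-2).
For λ=-2: eigenvector (5,-2,5).
General solution: C_1e^(2t)(1,-2,0) + C_2e^(t)(0,-3,-2) + C_3e^(-2t)(5,-2,5).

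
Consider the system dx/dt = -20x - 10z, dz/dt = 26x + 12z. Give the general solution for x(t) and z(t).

x(t) = -K_1e^(-4t)sin(2t) + 2K_1e^(-4t)cos(2t) + 2K_2e^(-4t)sin(2t) + K_2e^(-4t)cos(2t), z(t) = 2K_1e^(-4t)sin(2t) - 3K_1e^(-4t)cos(2t) - 3K_2e^(-4t)sin(2t) - 2K_2e^(-4t)cos(2t)

Coefficient matrix A = [[-20, -10], [26, 12]].
Characteristic polynomial det(A - λI) = λ^2 + 8λ + 20 = 0.
Eigenvalues λ = -4 ± 2i (complex conjugate pair).
For λ=-4+2i: an eigenvector is (2,-3) - i(-1,2) = (2 + i, -3 - 2i).
A real fundamental pair from Re and Im of e^((-4+2i)t)v: X_1 = e^(-4t)(cos(2t)·(2,-3) + sin(2t)·(-1,2)), X_2 = e^(-4t)(sin(2t)·(2,-3) - cos(2t)·(-1,2)).
General solution: K_1X_1 + K_2X_2.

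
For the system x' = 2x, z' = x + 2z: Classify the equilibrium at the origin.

unstable improper node

A = [[2,0],[1,2]]; det(A-λI) = λ^2 - 4λ + 4.
repeated λ = 2 with a single eigenvector.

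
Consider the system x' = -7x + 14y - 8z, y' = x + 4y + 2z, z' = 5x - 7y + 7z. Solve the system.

Coefficient matrix A = [[-7, 14, -8], [1, 4, 2], [5, -7, 7]].
det(A - λI) = 0 gives eigenvalues λ = 3, -3, 4.
For λ=3: eigenvector (-3,-1,2).
For λ=-3: eigenvector (-2,0,1).
For λ=4: eigenvector (2,1,-1).
General solution: c_1e^(3t)(-3,-1,2) + c_2e^(-3t)(-2,0,1) + c_3e^(4t)(2,1,-1).

x(t) = -3c_1e^(3t) - 2c_2e^(-3t) + 2c_3e^(4t), y(t) = -c_1e^(3t) + c_3e^(4t), z(t) = 2c_1e^(3t) + c_2e^(-3t) - c_3e^(4t)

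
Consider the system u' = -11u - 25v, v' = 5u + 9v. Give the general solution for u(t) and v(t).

Coefficient matrix A = [[-11, -25], [5, 9]].
Characteristic polynomial det(A - λI) = λ^2 + 2λ + 26 = 0.
Eigenvalues λ = -1 ± 5i (complex conjugate pair).
For λ=-1+5i: an eigenvector is (-2,1) - i(-1,0) = (-2 + i, 1).
A real fundamental pair from Re and Im of e^((-1+5i)t)v: X_1 = e^(-t)(cos(5t)·(-2,1) + sin(5t)·(-1,0)), X_2 = e^(-t)(sin(5t)·(-2,1) - cos(5t)·(-1,0)).
General solution: K_1X_1 + K_2X_2.

u(t) = -K_1e^(-t)sin(5t) - 2K_1e^(-t)cos(5t) - 2K_2e^(-t)sin(5t) + K_2e^(-t)cos(5t), v(t) = K_1e^(-t)cos(5t) + K_2e^(-t)sin(5t)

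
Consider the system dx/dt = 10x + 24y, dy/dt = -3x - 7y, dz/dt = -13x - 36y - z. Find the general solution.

x(t) = -8K_1e^(t) + 3K_2e^(2t), y(t) = 3K_1e^(t) - K_2e^(2t), z(t) = -2K_1e^(t) - K_2e^(2t) + K_3e^(-t)

Coefficient matrix A = [[10, 24, 0], [-3, -7, 0], [-13, -36, -1]].
det(A - λI) = 0 gives eigenvalues λ = 1, 2, -1.
For λ=1: eigenvector (-8,3,-2).
For λ=2: eigenvector (3,-1,-1).
For λ=-1: eigenvector (0,0,1).
General solution: K_1e^(t)(-8,3,-2) + K_2e^(2t)(3,-1,-1) + K_3e^(-t)(0,0,1).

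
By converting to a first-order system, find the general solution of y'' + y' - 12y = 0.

y(t) = c_1e^(-4t) + c_2e^(3t)

Let x_1 = y, x_2 = y'. Then x_1' = x_2 and x_2' = 12x_1 - x_2.
A = [[0,1],[12,-1]]; det(A-λI) = λ^2 + λ - 12.
Eigenvalues λ = -4, 3 with eigenvectors (1,-4), (1,3).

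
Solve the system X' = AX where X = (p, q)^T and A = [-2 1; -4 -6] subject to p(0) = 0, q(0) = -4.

Coefficient matrix A = [[-2, 1], [-4, -6]].
Characteristic polynomial det(A - λI) = λ^2 + 8λ + 16 = 0.
Single eigenvalue λ = -4 with algebraic multiplicity 2.
Eigenvector v = (1,-2); generalized eigenvector w with (A-λI)w=v is (1,-1).
General solution: e^(-4t)[C_1·v + C_2·(t·v + w)].
Applying p(0)=0, q(0)=-4 gives C_1=4, C_2=-4.

p(t) = -4te^(-4t), q(t) = 8te^(-4t) - 4e^(-4t)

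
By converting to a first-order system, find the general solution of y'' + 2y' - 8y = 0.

y(t) = c_1e^(-4t) + c_2e^(2t)

Let x_1 = y, x_2 = y'. Then x_1' = x_2 and x_2' = 8x_1 - 2x_2.
A = [[0,1],[8,-2]]; det(A-λI) = λ^2 + 2λ - 8.
Eigenvalues λ = -4, 2 with eigenvectors (1,-4), (1,2).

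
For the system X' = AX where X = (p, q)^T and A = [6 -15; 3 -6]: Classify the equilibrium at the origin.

A = [[6,-15],[3,-6]]; det(A-λI) = λ^2 + 9.
λ = 0 ± 3i: zero real part.

center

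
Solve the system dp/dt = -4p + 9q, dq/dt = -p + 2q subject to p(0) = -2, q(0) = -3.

p(t) = -21te^(-t) - 2e^(-t), q(t) = -7te^(-t) - 3e^(-t)

Coefficient matrix A = [[-4, 9], [-1, 2]].
Characteristic polynomial det(A - λI) = λ^2 + 2λ + 1 = 0.
Single eigenvalue λ = -1 with algebraic multiplicity 2.
Eigenvector v = (-3,-1); generalized eigenvector w with (A-λI)w=v is (-2,-1).
General solution: e^(-t)[C_1·v + C_2·(t·v + w)].
Applying p(0)=-2, q(0)=-3 gives C_1=-4, C_2=7.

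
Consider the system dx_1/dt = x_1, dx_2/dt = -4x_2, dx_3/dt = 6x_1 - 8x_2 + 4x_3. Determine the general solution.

x_1(t) = C_1e^(t), x_2(t) = C_2e^(-4t), x_3(t) = -2C_1e^(t) + C_2e^(-4t) + C_3e^(4t)

Coefficient matrix A = [[1, 0, 0], [0, -4, 0], [6, -8, 4]].
det(A - λI) = 0 gives eigenvalues λ = 1, -4, 4.
For λ=1: eigenvector (1,0,-2).
For λ=-4: eigenvector (0,1,1).
For λ=4: eigenvector (0,0,1).
General solution: C_1e^(t)(1,0,-2) + C_2e^(-4t)(0,1,1) + C_3e^(4t)(0,0,1).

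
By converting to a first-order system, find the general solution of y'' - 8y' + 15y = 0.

Let x_1 = y, x_2 = y'. Then x_1' = x_2 and x_2' = -15x_1 + 8x_2.
A = [[0,1],[-15,8]]; det(A-λI) = λ^2 - 8λ + 15.
Eigenvalues λ = 5, 3 with eigenvectors (1,5), (1,3).

y(t) = c_1e^(5t) + c_2e^(3t)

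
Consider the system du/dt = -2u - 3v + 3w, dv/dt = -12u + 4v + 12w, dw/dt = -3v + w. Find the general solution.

u(t) = C_1e^(t) - C_2e^(4t) + 3C_3e^(-2t), v(t) = C_2e^(4t) + 2C_3e^(-2t), w(t) = C_1e^(t) - C_2e^(4t) + 2C_3e^(-2t)

Coefficient matrix A = [[-2, -3, 3], [-12, 4, 12], [0, -3, 1]].
det(A - λI) = 0 gives eigenvalues λ = 1, 4, -2.
For λ=1: eigenvector (1,0,1).
For λ=4: eigenvector (-1,1,-1).
For λ=-2: eigenvector (3,2,2).
General solution: C_1e^(t)(1,0,1) + C_2e^(4t)(-1,1,-1) + C_3e^(-2t)(3,2,2).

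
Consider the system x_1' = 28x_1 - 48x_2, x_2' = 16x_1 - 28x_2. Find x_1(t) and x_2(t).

Coefficient matrix A = [[28, -48], [16, -28]].
Characteristic polynomial det(A - λI) = λ^2 - 16 = 0.
Eigenvalues λ = -4, 4.
For λ=-4: (A-λI) row 1 is [32, -48], so an eigenvector is (3, 2).
For λ=4: (A-λI) row 1 is [24, -48], so an eigenvector is (-2, -1).
General solution: C_1e^(-4t)(3,2) + C_2e^(4t)(-2,-1).

x_1(t) = 3C_1e^(-4t) - 2C_2e^(4t), x_2(t) = 2C_1e^(-4t) - C_2e^(4t)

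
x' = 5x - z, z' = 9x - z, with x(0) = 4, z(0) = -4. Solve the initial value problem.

Coefficient matrix A = [[5, -1], [9, -1]].
Characteristic polynomial det(A - λI) = λ^2 - 4λ + 4 = 0.
Single eigenvalue λ = 2 with algebraic multiplicity 2.
Eigenvector v = (1,3); generalized eigenvector w with (A-λI)w=v is (0,-1).
General solution: e^(2t)[c_1·v + c_2·(t·v + w)].
Applying x(0)=4, z(0)=-4 gives c_1=4, c_2=16.

x(t) = 16te^(2t) + 4e^(2t), z(t) = 48te^(2t) - 4e^(2t)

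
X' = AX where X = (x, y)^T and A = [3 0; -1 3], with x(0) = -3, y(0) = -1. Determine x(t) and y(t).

Coefficient matrix A = [[3, 0], [-1, 3]].
Characteristic polynomial det(A - λI) = λ^2 - 6λ + 9 = 0.
Single eigenvalue λ = 3 with algebraic multiplicity 2.
Eigenvector v = (0,-1); generalized eigenvector w with (A-λI)w=v is (1,3).
General solution: e^(3t)[K_1·v + K_2·(t·v + w)].
Applying x(0)=-3, y(0)=-1 gives K_1=-8, K_2=-3.

x(t) = -3e^(3t), y(t) = 3te^(3t) - e^(3t)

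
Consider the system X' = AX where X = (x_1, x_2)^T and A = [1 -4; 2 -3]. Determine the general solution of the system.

Coefficient matrix A = [[1, -4], [2, -3]].
Characteristic polynomial det(A - λI) = λ^2 + 2λ + 5 = 0.
Eigenvalues λ = -1 ± 2i (complex conjugate pair).
For λ=-1+2i: an eigenvector is (-1,-1) - i(1,0) = (-1 - i, -1).
A real fundamental pair from Re and Im of e^((-1+2i)t)v: X_1 = e^(-t)(cos(2t)·(-1,-1) + sin(2t)·(1,0)), X_2 = e^(-t)(sin(2t)·(-1,-1) - cos(2t)·(1,0)).
General solution: C_1X_1 + C_2X_2.

x_1(t) = C_1e^(-t)sin(2t) - C_1e^(-t)cos(2t) - C_2e^(-t)sin(2t) - C_2e^(-t)cos(2t), x_2(t) = -C_1e^(-t)cos(2t) - C_2e^(-t)sin(2t)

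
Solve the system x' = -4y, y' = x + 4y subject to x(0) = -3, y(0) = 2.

x(t) = -2te^(2t) - 3e^(2t), y(t) = te^(2t) + 2e^(2t)

Coefficient matrix A = [[0, -4], [1, 4]].
Characteristic polynomial det(A - λI) = λ^2 - 4λ + 4 = 0.
Single eigenvalue λ = 2 with algebraic multiplicity 2.
Eigenvector v = (2,-1); generalized eigenvector w with (A-λI)w=v is (-1,0).
General solution: e^(2t)[K_1·v + K_2·(t·v + w)].
Applying x(0)=-3, y(0)=2 gives K_1=-2, K_2=-1.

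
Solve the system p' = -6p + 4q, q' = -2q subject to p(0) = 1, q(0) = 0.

p(t) = e^(-6t), q(t) = 0

Coefficient matrix A = [[-6, 4], [0, -2]].
Characteristic polynomial det(A - λI) = λ^2 + 8λ + 12 = 0.
Eigenvalues λ = -2, -6.
For λ=-2: (A-λI) row 1 is [-4, 4], so an eigenvector is (1, 1).
For λ=-6: (A-λI) row 1 is [0, 4], so an eigenvector is (-1, 0).
General solution: C_1e^(-2t)(1,1) + C_2e^(-6t)(-1,0).
Applying p(0)=1, q(0)=0 gives C_1=0, C_2=-1.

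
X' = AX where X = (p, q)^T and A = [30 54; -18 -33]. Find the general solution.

Coefficient matrix A = [[30, 54], [-18, -33]].
Characteristic polynomial det(A - λI) = λ^2 + 3λ - 18 = 0.
Eigenvalues λ = 3, -6.
For λ=3: (A-λI) row 1 is [27, 54], so an eigenvector is (2, -1).
For λ=-6: (A-λI) row 1 is [36, 54], so an eigenvector is (-3, 2).
General solution: K_1e^(3t)(2,-1) + K_2e^(-6t)(-3,2).

p(t) = 2K_1e^(3t) - 3K_2e^(-6t), q(t) = -K_1e^(3t) + 2K_2e^(-6t)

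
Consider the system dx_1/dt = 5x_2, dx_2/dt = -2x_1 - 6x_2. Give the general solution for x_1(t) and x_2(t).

Coefficient matrix A = [[0, 5], [-2, -6]].
Characteristic polynomial det(A - λI) = λ^2 + 6λ + 10 = 0.
Eigenvalues λ = -3 ± i (complex conjugate pair).
For λ=-3+i: an eigenvector is (-2,1) - i(-1,1) = (-2 + i, 1 - i).
A real fundamental pair from Re and Im of e^((-3+i)t)v: X_1 = e^(-3t)(cos(t)·(-2,1) + sin(t)·(-1,1)), X_2 = e^(-3t)(sin(t)·(-2,1) - cos(t)·(-1,1)).
General solution: K_1X_1 + K_2X_2.

x_1(t) = -K_1e^(-3t)sin(t) - 2K_1e^(-3t)cos(t) - 2K_2e^(-3t)sin(t) + K_2e^(-3t)cos(t), x_2(t) = K_1e^(-3t)sin(t) + K_1e^(-3t)cos(t) + K_2e^(-3t)sin(t) - K_2e^(-3t)cos(t)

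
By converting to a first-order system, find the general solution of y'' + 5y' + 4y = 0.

Let x_1 = y, x_2 = y'. Then x_1' = x_2 and x_2' = -4x_1 - 5x_2.
A = [[0,1],[-4,-5]]; det(A-λI) = λ^2 + 5λ + 4.
Eigenvalues λ = -1, -4 with eigenvectors (1,-1), (1,-4).

y(t) = K_1e^(-t) + K_2e^(-4t)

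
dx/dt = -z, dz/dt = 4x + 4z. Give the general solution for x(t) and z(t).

x(t) = K_1e^(2t) + K_2te^(2t) - K_2e^(2t), z(t) = -2K_1e^(2t) - 2K_2te^(2t) + K_2e^(2t)

Coefficient matrix A = [[0, -1], [4, 4]].
Characteristic polynomial det(A - λI) = λ^2 - 4λ + 4 = 0.
Single eigenvalue λ = 2 with algebraic multiplicity 2.
Eigenvector v = (1,-2); generalized eigenvector w with (A-λI)w=v is (-1,1).
General solution: e^(2t)[K_1·v + K_2·(t·v + w)].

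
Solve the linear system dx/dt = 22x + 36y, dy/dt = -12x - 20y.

Coefficient matrix A = [[22, 36], [-12, -20]].
Characteristic polynomial det(A - λI) = λ^2 - 2λ - 8 = 0.
Eigenvalues λ = 4, -2.
For λ=4: (A-λI) row 1 is [18, 36], so an eigenvector is (-2, 1).
For λ=-2: (A-λI) row 1 is [24, 36], so an eigenvector is (-3, 2).
General solution: K_1e^(4t)(-2,1) + K_2e^(-2t)(-3,2).

x(t) = -2K_1e^(4t) - 3K_2e^(-2t), y(t) = K_1e^(4t) + 2K_2e^(-2t)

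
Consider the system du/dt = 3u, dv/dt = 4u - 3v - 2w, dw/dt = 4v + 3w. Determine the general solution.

u(t) = K_1e^(3t), v(t) = -K_2e^(t) - K_3e^(-t), w(t) = 2K_1e^(3t) + 2K_2e^(t) + K_3e^(-t)

Coefficient matrix A = [[3, 0, 0], [4, -3, -2], [0, 4, 3]].
det(A - λI) = 0 gives eigenvalues λ = 3, 1, -1.
For λ=3: eigenvector (1,0,2).
For λ=1: eigenvector (0,-1,2).
For λ=-1: eigenvector (0,-1,1).
General solution: K_1e^(3t)(1,0,2) + K_2e^(t)(0,-1,2) + K_3e^(-t)(0,-1,1).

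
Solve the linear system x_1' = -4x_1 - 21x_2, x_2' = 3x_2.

Coefficient matrix A = [[-4, -21], [0, 3]].
Characteristic polynomial det(A - λI) = λ^2 + λ - 12 = 0.
Eigenvalues λ = 3, -4.
For λ=3: (A-λI) row 1 is [-7, -21], so an eigenvector is (-3, 1).
For λ=-4: (A-λI) row 1 is [0, -21], so an eigenvector is (-1, 0).
General solution: C_1e^(3t)(-3,1) + C_2e^(-4t)(-1,0).

x_1(t) = -3C_1e^(3t) - C_2e^(-4t), x_2(t) = C_1e^(3t)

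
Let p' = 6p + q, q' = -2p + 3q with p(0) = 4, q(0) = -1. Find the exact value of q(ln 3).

A = [[6,1],[-2,3]]; eigenvalues λ = 4, 5.
Eigenvectors: (1,-2) for λ=4, (1,-1) for λ=5.
From the initial condition, c_1 = -3, c_2 = 7.
q(ln 3) = (-3)(3^4)(-2) + (7)(3^5)(-1) = -1215.

-1215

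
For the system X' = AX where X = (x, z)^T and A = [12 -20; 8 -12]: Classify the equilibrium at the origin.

A = [[12,-20],[8,-12]]; det(A-λI) = λ^2 + 16.
λ = 0 ± 4i: zero real part.

center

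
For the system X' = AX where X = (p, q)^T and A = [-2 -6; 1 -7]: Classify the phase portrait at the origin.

A = [[-2,-6],[1,-7]]; det(A-λI) = λ^2 + 9λ + 20.
λ = -5, -4: both negative.

stable node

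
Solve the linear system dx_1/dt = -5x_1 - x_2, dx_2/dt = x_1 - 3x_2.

x_1(t) = c_1e^(-4t) + c_2te^(-4t) + c_2e^(-4t), x_2(t) = -c_1e^(-4t) - c_2te^(-4t) - 2c_2e^(-4t)

Coefficient matrix A = [[-5, -1], [1, -3]].
Characteristic polynomial det(A - λI) = λ^2 + 8λ + 16 = 0.
Single eigenvalue λ = -4 with algebraic multiplicity 2.
Eigenvector v = (1,-1); generalized eigenvector w with (A-λI)w=v is (1,-2).
General solution: e^(-4t)[c_1·v + c_2·(t·v + w)].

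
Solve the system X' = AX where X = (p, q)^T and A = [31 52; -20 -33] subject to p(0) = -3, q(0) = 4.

p(t) = 28e^(-t)sin(4t) - 3e^(-t)cos(4t), q(t) = -17e^(-t)sin(4t) + 4e^(-t)cos(4t)

Coefficient matrix A = [[31, 52], [-20, -33]].
Characteristic polynomial det(A - λI) = λ^2 + 2λ + 17 = 0.
Eigenvalues λ = -1 ± 4i (complex conjugate pair).
For λ=-1+4i: an eigenvector is (-2,1) - i(-3,2) = (-2 + 3i, 1 - 2i).
A real fundamental pair from Re and Im of e^((-1+4i)t)v: X_1 = e^(-t)(cos(4t)·(-2,1) + sin(4t)·(-3,2)), X_2 = e^(-t)(sin(4t)·(-2,1) - cos(4t)·(-3,2)).
General solution: c_1X_1 + c_2X_2.
Applying p(0)=-3, q(0)=4 gives c_1=-6, c_2=-5.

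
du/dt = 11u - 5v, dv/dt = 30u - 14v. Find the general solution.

u(t) = -K_1e^(t) + K_2e^(-4t), v(t) = -2K_1e^(t) + 3K_2e^(-4t)

Coefficient matrix A = [[11, -5], [30, -14]].
Characteristic polynomial det(A - λI) = λ^2 + 3λ - 4 = 0.
Eigenvalues λ = 1, -4.
For λ=1: (A-λI) row 1 is [10, -5], so an eigenvector is (-1, -2).
For λ=-4: (A-λI) row 1 is [15, -5], so an eigenvector is (1, 3).
General solution: K_1e^(t)(-1,-2) + K_2e^(-4t)(1,3).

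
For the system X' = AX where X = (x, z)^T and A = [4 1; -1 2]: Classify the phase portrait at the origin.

unstable improper node

A = [[4,1],[-1,2]]; det(A-λI) = λ^2 - 6λ + 9.
repeated λ = 3 with a single eigenvector.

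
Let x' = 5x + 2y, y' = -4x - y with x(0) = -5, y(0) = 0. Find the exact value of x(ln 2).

-70

A = [[5,2],[-4,-1]]; eigenvalues λ = 1, 3.
Eigenvectors: (-1,2) for λ=1, (-1,1) for λ=3.
From the initial condition, c_1 = -5, c_2 = 10.
x(ln 2) = (-5)(2^1)(-1) + (10)(2^3)(-1) = -70.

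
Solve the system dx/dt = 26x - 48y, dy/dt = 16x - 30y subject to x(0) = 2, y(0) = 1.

x(t) = 2e^(2t), y(t) = e^(2t)

Coefficient matrix A = [[26, -48], [16, -30]].
Characteristic polynomial det(A - λI) = λ^2 + 4λ - 12 = 0.
Eigenvalues λ = -6, 2.
For λ=-6: (A-λI) row 1 is [32, -48], so an eigenvector is (3, 2).
For λ=2: (A-λI) row 1 is [24, -48], so an eigenvector is (2, 1).
General solution: C_1e^(-6t)(3,2) + C_2e^(2t)(2,1).
Applying x(0)=2, y(0)=1 gives C_1=0, C_2=1.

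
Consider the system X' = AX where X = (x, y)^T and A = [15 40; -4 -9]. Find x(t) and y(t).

x(t) = 3C_1e^(3t)sin(4t) + C_1e^(3t)cos(4t) + C_2e^(3t)sin(4t) - 3C_2e^(3t)cos(4t), y(t) = -C_1e^(3t)sin(4t) + C_2e^(3t)cos(4t)

Coefficient matrix A = [[15, 40], [-4, -9]].
Characteristic polynomial det(A - λI) = λ^2 - 6λ + 25 = 0.
Eigenvalues λ = 3 ± 4i (complex conjugate pair).
For λ=3+4i: an eigenvector is (1,0) - i(3,-1) = (1 - 3i, 0 + i).
A real fundamental pair from Re and Im of e^((3+4i)t)v: X_1 = e^(3t)(cos(4t)·(1,0) + sin(4t)·(3,-1)), X_2 = e^(3t)(sin(4t)·(1,0) - cos(4t)·(3,-1)).
General solution: C_1X_1 + C_2X_2.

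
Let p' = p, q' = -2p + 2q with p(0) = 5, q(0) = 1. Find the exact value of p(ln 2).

A = [[1,0],[-2,2]]; eigenvalues λ = 2, 1.
Eigenvectors: (0,1) for λ=2, (1,2) for λ=1.
From the initial condition, c_1 = -9, c_2 = 5.
p(ln 2) = (-9)(2^2)(0) + (5)(2^1)(1) = 10.

10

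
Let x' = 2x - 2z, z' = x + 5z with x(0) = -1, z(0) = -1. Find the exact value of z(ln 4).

A = [[2,-2],[1,5]]; eigenvalues λ = 3, 4.
Eigenvectors: (2,-1) for λ=3, (-1,1) for λ=4.
From the initial condition, c_1 = -2, c_2 = -3.
z(ln 4) = (-2)(4^3)(-1) + (-3)(4^4)(1) = -640.

-640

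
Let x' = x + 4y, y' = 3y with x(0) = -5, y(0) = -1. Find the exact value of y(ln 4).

A = [[1,4],[0,3]]; eigenvalues λ = 1, 3.
Eigenvectors: (-1,0) for λ=1, (-2,-1) for λ=3.
From the initial condition, c_1 = 3, c_2 = 1.
y(ln 4) = (3)(4^1)(0) + (1)(4^3)(-1) = -64.

-64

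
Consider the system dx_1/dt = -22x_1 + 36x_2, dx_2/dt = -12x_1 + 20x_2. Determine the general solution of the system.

Coefficient matrix A = [[-22, 36], [-12, 20]].
Characteristic polynomial det(A - λI) = λ^2 + 2λ - 8 = 0.
Eigenvalues λ = -4, 2.
For λ=-4: (A-λI) row 1 is [-18, 36], so an eigenvector is (-2, -1).
For λ=2: (A-λI) row 1 is [-24, 36], so an eigenvector is (-3, -2).
General solution: C_1e^(-4t)(-2,-1) + C_2e^(2t)(-3,-2).

x_1(t) = -2C_1e^(-4t) - 3C_2e^(2t), x_2(t) = -C_1e^(-4t) - 2C_2e^(2t)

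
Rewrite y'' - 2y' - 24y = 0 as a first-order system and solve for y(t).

y(t) = C_1e^(-4t) + C_2e^(6t)

Let x_1 = y, x_2 = y'. Then x_1' = x_2 and x_2' = 24x_1 + 2x_2.
A = [[0,1],[24,2]]; det(A-λI) = λ^2 - 2λ - 24.
Eigenvalues λ = -4, 6 with eigenvectors (1,-4), (1,6).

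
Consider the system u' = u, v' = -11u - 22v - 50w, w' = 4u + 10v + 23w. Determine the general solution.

u(t) = c_3e^(t), v(t) = -2c_1e^(3t) + 5c_2e^(-2t) - 7c_3e^(t), w(t) = c_1e^(3t) - 2c_2e^(-2t) + 3c_3e^(t)

Coefficient matrix A = [[1, 0, 0], [-11, -22, -50], [4, 10, 23]].
det(A - λI) = 0 gives eigenvalues λ = 3, -2, 1.
For λ=3: eigenvector (0,-2,1).
For λ=-2: eigenvector (0,5,-2).
For λ=1: eigenvector (1,-7,3).
General solution: c_1e^(3t)(0,-2,1) + c_2e^(-2t)(0,5,-2) + c_3e^(t)(1,-7,3).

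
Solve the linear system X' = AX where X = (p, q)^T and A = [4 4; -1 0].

Coefficient matrix A = [[4, 4], [-1, 0]].
Characteristic polynomial det(A - λI) = λ^2 - 4λ + 4 = 0.
Single eigenvalue λ = 2 with algebraic multiplicity 2.
Eigenvector v = (-2,1); generalized eigenvector w with (A-λI)w=v is (-3,1).
General solution: e^(2t)[C_1·v + C_2·(t·v + w)].

p(t) = -2C_1e^(2t) - 2C_2te^(2t) - 3C_2e^(2t), q(t) = C_1e^(2t) + C_2te^(2t) + C_2e^(2t)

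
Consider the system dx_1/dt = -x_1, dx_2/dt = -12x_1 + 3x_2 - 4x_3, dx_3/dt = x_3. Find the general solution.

x_1(t) = K_1e^(-t), x_2(t) = 3K_1e^(-t) + K_2e^(3t) + 2K_3e^(t), x_3(t) = K_3e^(t)

Coefficient matrix A = [[-1, 0, 0], [-12, 3, -4], [0, 0, 1]].
det(A - λI) = 0 gives eigenvalues λ = -1, 3, 1.
For λ=-1: eigenvector (1,3,0).
For λ=3: eigenvector (0,1,0).
For λ=1: eigenvector (0,2,1).
General solution: K_1e^(-t)(1,3,0) + K_2e^(3t)(0,1,0) + K_3e^(t)(0,2,1).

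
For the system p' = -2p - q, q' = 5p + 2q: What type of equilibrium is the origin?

A = [[-2,-1],[5,2]]; det(A-λI) = λ^2 + 1.
λ = 0 ± i: zero real part.

center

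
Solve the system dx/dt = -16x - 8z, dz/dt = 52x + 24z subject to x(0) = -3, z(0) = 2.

Coefficient matrix A = [[-16, -8], [52, 24]].
Characteristic polynomial det(A - λI) = λ^2 - 8λ + 32 = 0.
Eigenvalues λ = 4 ± 4i (complex conjugate pair).
For λ=4+4i: an eigenvector is (1,-2) - i(-1,3) = (1 + i, -2 - 3i).
A real fundamental pair from Re and Im of e^((4+4i)t)v: X_1 = e^(4t)(cos(4t)·(1,-2) + sin(4t)·(-1,3)), X_2 = e^(4t)(sin(4t)·(1,-2) - cos(4t)·(-1,3)).
General solution: c_1X_1 + c_2X_2.
Applying x(0)=-3, z(0)=2 gives c_1=-7, c_2=4.

x(t) = 11e^(4t)sin(4t) - 3e^(4t)cos(4t), z(t) = -29e^(4t)sin(4t) + 2e^(4t)cos(4t)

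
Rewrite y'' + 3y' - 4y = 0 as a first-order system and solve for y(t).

y(t) = C_1e^(t) + C_2e^(-4t)

Let x_1 = y, x_2 = y'. Then x_1' = x_2 and x_2' = 4x_1 - 3x_2.
A = [[0,1],[4,-3]]; det(A-λI) = λ^2 + 3λ - 4.
Eigenvalues λ = 1, -4 with eigenvectors (1,1), (1,-4).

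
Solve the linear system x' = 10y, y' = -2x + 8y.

x(t) = c_1e^(4t)sin(2t) + 2c_1e^(4t)cos(2t) + 2c_2e^(4t)sin(2t) - c_2e^(4t)cos(2t), y(t) = c_1e^(4t)cos(2t) + c_2e^(4t)sin(2t)

Coefficient matrix A = [[0, 10], [-2, 8]].
Characteristic polynomial det(A - λI) = λ^2 - 8λ + 20 = 0.
Eigenvalues λ = 4 ± 2i (complex conjugate pair).
For λ=4+2i: an eigenvector is (2,1) - i(1,0) = (2 - i, 1).
A real fundamental pair from Re and Im of e^((4+2i)t)v: X_1 = e^(4t)(cos(2t)·(2,1) + sin(2t)·(1,0)), X_2 = e^(4t)(sin(2t)·(2,1) - cos(2t)·(1,0)).
General solution: c_1X_1 + c_2X_2.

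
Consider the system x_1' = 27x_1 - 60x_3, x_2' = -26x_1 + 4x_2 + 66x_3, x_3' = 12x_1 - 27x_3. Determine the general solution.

x_1(t) = 5C_2e^(3t) + 2C_3e^(-3t), x_2(t) = C_1e^(4t) - 2C_2e^(3t) - 2C_3e^(-3t), x_3(t) = 2C_2e^(3t) + C_3e^(-3t)

Coefficient matrix A = [[27, 0, -60], [-26, 4, 66], [12, 0, -27]].
det(A - λI) = 0 gives eigenvalues λ = 4, 3, -3.
For λ=4: eigenvector (0,1,0).
For λ=3: eigenvector (5,-2,2).
For λ=-3: eigenvector (2,-2,1).
General solution: C_1e^(4t)(0,1,0) + C_2e^(3t)(5,-2,2) + C_3e^(-3t)(2,-2,1).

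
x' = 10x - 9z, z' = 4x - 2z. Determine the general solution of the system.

Coefficient matrix A = [[10, -9], [4, -2]].
Characteristic polynomial det(A - λI) = λ^2 - 8λ + 16 = 0.
Single eigenvalue λ = 4 with algebraic multiplicity 2.
Eigenvector v = (-3,-2); generalized eigenvector w with (A-λI)w=v is (-2,-1).
General solution: e^(4t)[C_1·v + C_2·(t·v + w)].

x(t) = -3C_1e^(4t) - 3C_2te^(4t) - 2C_2e^(4t), z(t) = -2C_1e^(4t) - 2C_2te^(4t) - C_2e^(4t)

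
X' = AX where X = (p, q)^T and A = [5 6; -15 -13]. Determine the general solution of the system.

Coefficient matrix A = [[5, 6], [-15, -13]].
Characteristic polynomial det(A - λI) = λ^2 + 8λ + 25 = 0.
Eigenvalues λ = -4 ± 3i (complex conjugate pair).
For λ=-4+3i: an eigenvector is (-1,1) - i(-1,2) = (-1 + i, 1 - 2i).
A real fundamental pair from Re and Im of e^((-4+3i)t)v: X_1 = e^(-4t)(cos(3t)·(-1,1) + sin(3t)·(-1,2)), X_2 = e^(-4t)(sin(3t)·(-1,1) - cos(3t)·(-1,2)).
General solution: C_1X_1 + C_2X_2.

p(t) = -C_1e^(-4t)sin(3t) - C_1e^(-4t)cos(3t) - C_2e^(-4t)sin(3t) + C_2e^(-4t)cos(3t), q(t) = 2C_1e^(-4t)sin(3t) + C_1e^(-4t)cos(3t) + C_2e^(-4t)sin(3t) - 2C_2e^(-4t)cos(3t)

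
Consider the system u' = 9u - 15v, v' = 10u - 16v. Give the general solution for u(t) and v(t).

u(t) = -3C_1e^(-t) + C_2e^(-6t), v(t) = -2C_1e^(-t) + C_2e^(-6t)

Coefficient matrix A = [[9, -15], [10, -16]].
Characteristic polynomial det(A - λI) = λ^2 + 7λ + 6 = 0.
Eigenvalues λ = -1, -6.
For λ=-1: (A-λI) row 1 is [10, -15], so an eigenvector is (-3, -2).
For λ=-6: (A-λI) row 1 is [15, -15], so an eigenvector is (1, 1).
General solution: C_1e^(-t)(-3,-2) + C_2e^(-6t)(1,1).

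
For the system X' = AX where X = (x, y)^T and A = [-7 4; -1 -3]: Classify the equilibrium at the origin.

stable improper node

A = [[-7,4],[-1,-3]]; det(A-λI) = λ^2 + 10λ + 25.
repeated λ = -5 with a single eigenvector.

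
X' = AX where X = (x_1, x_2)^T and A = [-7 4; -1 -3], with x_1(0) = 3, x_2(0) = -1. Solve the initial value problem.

Coefficient matrix A = [[-7, 4], [-1, -3]].
Characteristic polynomial det(A - λI) = λ^2 + 10λ + 25 = 0.
Single eigenvalue λ = -5 with algebraic multiplicity 2.
Eigenvector v = (-2,-1); generalized eigenvector w with (A-λI)w=v is (1,0).
General solution: e^(-5t)[C_1·v + C_2·(t·v + w)].
Applying x_1(0)=3, x_2(0)=-1 gives C_1=1, C_2=5.

x_1(t) = -10te^(-5t) + 3e^(-5t), x_2(t) = -5te^(-5t) - e^(-5t)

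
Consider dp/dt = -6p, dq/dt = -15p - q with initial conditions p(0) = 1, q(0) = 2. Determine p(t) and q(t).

p(t) = e^(-6t), q(t) = -e^(-t) + 3e^(-6t)

Coefficient matrix A = [[-6, 0], [-15, -1]].
Characteristic polynomial det(A - λI) = λ^2 + 7λ + 6 = 0.
Eigenvalues λ = -6, -1.
For λ=-6: (A-λI) row 2 is [-15, 5], so an eigenvector is (-1, -3).
For λ=-1: (A-λI) row 1 is [-5, 0], so an eigenvector is (0, -1).
General solution: C_1e^(-6t)(-1,-3) + C_2e^(-t)(0,-1).
Applying p(0)=1, q(0)=2 gives C_1=-1, C_2=1.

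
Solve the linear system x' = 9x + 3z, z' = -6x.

Coefficient matrix A = [[9, 3], [-6, 0]].
Characteristic polynomial det(A - λI) = λ^2 - 9λ + 18 = 0.
Eigenvalues λ = 6, 3.
For λ=6: (A-λI) row 1 is [3, 3], so an eigenvector is (-1, 1).
For λ=3: (A-λI) row 1 is [6, 3], so an eigenvector is (-1, 2).
General solution: K_1e^(6t)(-1,1) + K_2e^(3t)(-1,2).

x(t) = -K_1e^(6t) - K_2e^(3t), z(t) = K_1e^(6t) + 2K_2e^(3t)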